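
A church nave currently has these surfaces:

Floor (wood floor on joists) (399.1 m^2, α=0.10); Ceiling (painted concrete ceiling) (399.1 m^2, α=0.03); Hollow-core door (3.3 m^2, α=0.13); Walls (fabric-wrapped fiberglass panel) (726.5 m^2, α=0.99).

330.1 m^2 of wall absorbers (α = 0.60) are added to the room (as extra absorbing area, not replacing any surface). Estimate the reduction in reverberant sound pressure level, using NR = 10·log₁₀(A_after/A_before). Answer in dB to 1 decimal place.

1.0 dB

Total absorption A_before = 399.1·0.10 + 399.1·0.03 + 3.3·0.13 + 726.5·0.99
  = 39.910 + 11.973 + 0.429 + 719.235 = 771.547 m^2 sabins.
Treatment contributes 330.1·0.60 = 198.060 sabins.
A_after = 771.547 + 198.060 = 969.607 sabins.
NR = 10·log₁₀(969.607/771.547) = 1.0 dB.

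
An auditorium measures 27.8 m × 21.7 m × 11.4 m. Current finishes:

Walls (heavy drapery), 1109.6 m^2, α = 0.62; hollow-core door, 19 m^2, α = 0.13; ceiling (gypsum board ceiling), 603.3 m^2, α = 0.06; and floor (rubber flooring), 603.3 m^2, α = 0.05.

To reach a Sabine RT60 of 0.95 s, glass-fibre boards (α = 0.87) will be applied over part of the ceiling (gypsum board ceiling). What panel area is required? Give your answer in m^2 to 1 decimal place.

Summing Sᵢαᵢ: 687.952 + 2.470 + 36.198 + 30.165 → A₁ = 756.785 sabins.
V = 6877.164 m³. Target absorption A₂ = 0.161 × 6877.164 / 0.95 = 1165.498 sabins.
Absorption to add: 1165.498 − 756.785 = 408.713 sabins.
Each m^2 of panel replacing the ceiling (gypsum board ceiling) adds (0.87 − 0.06) = 0.81 sabins.
Panel area = 408.713 / 0.81 = 504.6 m^2.

504.6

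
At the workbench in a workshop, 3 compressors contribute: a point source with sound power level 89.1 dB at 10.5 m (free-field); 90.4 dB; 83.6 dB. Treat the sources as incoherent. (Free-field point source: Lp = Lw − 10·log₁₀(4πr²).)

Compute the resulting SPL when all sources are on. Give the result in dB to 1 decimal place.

Source at 10.5 m: Lp = 89.1 − 10·log₁₀(4π·10.5²) = 89.1 − 10·log₁₀(1385.442) = 57.7 dB.
Σ 10^(Lᵢ/10) = 1.326e+09.
Back to dB: 10·log₁₀ Σ = 91.2 dB.

91.2 dB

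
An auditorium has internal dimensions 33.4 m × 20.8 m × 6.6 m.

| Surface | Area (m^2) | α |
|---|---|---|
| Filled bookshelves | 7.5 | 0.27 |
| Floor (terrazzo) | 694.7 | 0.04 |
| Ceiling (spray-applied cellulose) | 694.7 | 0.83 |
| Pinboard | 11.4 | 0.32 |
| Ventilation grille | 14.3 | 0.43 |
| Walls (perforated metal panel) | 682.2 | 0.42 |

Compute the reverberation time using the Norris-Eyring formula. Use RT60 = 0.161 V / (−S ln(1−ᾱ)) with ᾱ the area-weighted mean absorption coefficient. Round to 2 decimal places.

0.63 s

S = Σ Sᵢ = 2104.8 m^2.
Σ(Sᵢαᵢ) = 7.5·0.27 + 694.7·0.04 + 694.7·0.83 + 11.4·0.32 + 14.3·0.43 + 682.2·0.42 = 902.735.
ᾱ = 902.735 / 2104.8 = 0.4289.
Eyring denominator: −S ln(1−ᾱ) = 1179.090.
V = 33.4 × 20.8 × 6.6 = 4585.152 m³.
RT60 = 0.161 × 4585.152 / 1179.090 = 0.63 s.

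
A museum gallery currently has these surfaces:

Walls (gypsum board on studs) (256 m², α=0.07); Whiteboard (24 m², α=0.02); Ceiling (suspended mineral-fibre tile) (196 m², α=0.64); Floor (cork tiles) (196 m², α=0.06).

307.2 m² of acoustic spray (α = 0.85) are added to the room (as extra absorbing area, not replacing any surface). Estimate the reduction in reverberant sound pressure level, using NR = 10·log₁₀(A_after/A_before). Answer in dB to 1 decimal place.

4.3 dB

A_before = Σ Sᵢαᵢ = 256*0.07 + 24*0.02 + 196*0.64 + 196*0.06 = 155.600 sabins.
Added absorption = 307.2 × 0.85 = 261.120 sabins.
A_after = 155.600 + 261.120 = 416.720 sabins.
NR = 10·log₁₀(416.720/155.600) = 4.3 dB.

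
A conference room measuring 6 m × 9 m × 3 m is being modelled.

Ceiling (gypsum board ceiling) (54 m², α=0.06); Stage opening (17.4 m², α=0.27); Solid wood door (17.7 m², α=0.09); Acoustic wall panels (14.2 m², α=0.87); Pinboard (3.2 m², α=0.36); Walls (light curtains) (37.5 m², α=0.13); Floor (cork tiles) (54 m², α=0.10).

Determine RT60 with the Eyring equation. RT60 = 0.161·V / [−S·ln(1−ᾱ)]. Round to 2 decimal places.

0.72 sec

Total surface area S = 54 + 17.4 + 17.7 + 14.2 + 3.2 + 37.5 + 54 = 198.0 m².
Σ(Sᵢαᵢ) = 54×0.06 + 17.4×0.27 + 17.7×0.09 + 14.2×0.87 + 3.2×0.36 + 37.5×0.13 + 54×0.10 = 33.312.
Mean coefficient ᾱ = A/S = 0.1682.
−S·ln(1−ᾱ) = −198.0 × ln(1 − 0.1682) = 36.464.
V = 6 × 9 × 3 = 162 m³.
T = 0.161·V/[−S·ln(1−ᾱ)] = 0.161·162/36.464 = 0.72 s.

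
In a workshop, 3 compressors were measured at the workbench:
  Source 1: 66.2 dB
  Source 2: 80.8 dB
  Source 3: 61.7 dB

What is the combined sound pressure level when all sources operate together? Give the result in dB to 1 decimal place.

Converting to relative power and adding: 10^(66.2/10) + 10^(80.8/10) + 10^(61.7/10) = 1.259e+08.
Combined level = 10 log₁₀(1.259e+08) = 81.0 dB.

81.0 dB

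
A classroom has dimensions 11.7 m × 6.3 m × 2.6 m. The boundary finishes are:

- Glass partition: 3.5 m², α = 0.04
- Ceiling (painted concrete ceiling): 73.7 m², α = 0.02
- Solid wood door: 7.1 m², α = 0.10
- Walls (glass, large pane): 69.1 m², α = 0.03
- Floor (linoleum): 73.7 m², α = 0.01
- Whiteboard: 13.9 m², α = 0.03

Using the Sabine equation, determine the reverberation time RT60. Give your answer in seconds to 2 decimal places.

5.56 s

Equivalent absorption area: A = 3.5×0.04 + 73.7×0.02 + 7.1×0.10 + 69.1×0.03 + 73.7×0.01 + 13.9×0.03 = 5.551 m².
V = 11.7·6.3·2.6 = 191.646 m³.
Sabine: RT60 = 0.161 × 191.646 / 5.551 = 5.56 s.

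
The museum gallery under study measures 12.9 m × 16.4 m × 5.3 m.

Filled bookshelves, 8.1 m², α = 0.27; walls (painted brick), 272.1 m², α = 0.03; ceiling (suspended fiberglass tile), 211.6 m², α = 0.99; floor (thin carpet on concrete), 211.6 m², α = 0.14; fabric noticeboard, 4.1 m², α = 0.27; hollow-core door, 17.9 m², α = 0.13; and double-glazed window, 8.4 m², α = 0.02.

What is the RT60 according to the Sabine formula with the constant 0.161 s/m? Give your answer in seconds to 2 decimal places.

A = Σ Sᵢαᵢ = 8.1*0.27 + 272.1*0.03 + 211.6*0.99 + 211.6*0.14 + 4.1*0.27 + 17.9*0.13 + 8.4*0.02 = 253.060 sabins.
Room volume: 1121.268 m³.
RT60 = 0.161 · V / A = 0.161 × 1121.268 / 253.060 = 0.71 s.

0.71 s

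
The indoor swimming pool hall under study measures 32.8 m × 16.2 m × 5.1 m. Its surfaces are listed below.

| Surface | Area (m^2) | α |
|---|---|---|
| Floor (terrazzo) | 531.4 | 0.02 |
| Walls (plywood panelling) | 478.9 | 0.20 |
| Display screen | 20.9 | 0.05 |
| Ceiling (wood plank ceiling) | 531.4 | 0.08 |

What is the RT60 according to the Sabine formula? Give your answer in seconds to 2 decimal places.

Equivalent absorption area: A = 531.4×0.02 + 478.9×0.20 + 20.9×0.05 + 531.4×0.08 = 149.965 m^2.
Volume V = 32.8 × 16.2 × 5.1 = 2709.936 m³.
T = 0.161 V/A = 0.161·2709.936/149.965 = 2.91 s.

2.91 sec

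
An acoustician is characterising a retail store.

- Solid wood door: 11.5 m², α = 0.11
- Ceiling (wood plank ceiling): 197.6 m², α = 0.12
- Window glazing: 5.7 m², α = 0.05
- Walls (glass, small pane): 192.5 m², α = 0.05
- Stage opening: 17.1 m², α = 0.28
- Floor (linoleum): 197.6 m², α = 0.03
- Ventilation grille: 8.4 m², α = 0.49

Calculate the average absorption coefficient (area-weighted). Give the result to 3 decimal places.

Total surface area S = 630.4 m².
Σ(Sᵢαᵢ) = 11.5*0.11 + 197.6*0.12 + 5.7*0.05 + 192.5*0.05 + 17.1*0.28 + 197.6*0.03 + 8.4*0.49 = 49.719.
ᾱ = A/S = 0.079.

0.079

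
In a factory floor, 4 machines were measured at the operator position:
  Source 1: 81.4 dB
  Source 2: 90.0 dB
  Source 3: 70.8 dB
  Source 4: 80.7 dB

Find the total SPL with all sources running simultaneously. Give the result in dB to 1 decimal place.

91.0 dB

Converting to relative power and adding: 10^(81.4/10) + 10^(90.0/10) + 10^(70.8/10) + 10^(80.7/10) = 1.268e+09.
Back to dB: 10·log₁₀ Σ = 91.0 dB.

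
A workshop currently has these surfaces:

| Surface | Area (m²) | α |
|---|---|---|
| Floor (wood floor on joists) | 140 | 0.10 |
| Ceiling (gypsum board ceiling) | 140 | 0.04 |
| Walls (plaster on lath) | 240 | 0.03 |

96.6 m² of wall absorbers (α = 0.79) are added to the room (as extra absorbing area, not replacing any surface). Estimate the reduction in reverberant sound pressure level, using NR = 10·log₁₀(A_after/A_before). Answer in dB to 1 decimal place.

A_before = Σ Sᵢαᵢ = 140×0.10 + 140×0.04 + 240×0.03 = 26.800 sabins.
Added absorption = 96.6 × 0.79 = 76.314 sabins.
A_after = 26.800 + 76.314 = 103.114 sabins.
Reduction = 10 log₁₀(A_after/A_before) = 10 log₁₀(3.8475) = 5.9 dB.

5.9 dB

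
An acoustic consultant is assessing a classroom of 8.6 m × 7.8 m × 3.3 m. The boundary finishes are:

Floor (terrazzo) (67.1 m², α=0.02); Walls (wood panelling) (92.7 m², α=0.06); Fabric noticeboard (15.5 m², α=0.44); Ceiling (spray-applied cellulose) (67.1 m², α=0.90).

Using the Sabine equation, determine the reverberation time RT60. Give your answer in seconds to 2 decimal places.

0.48 sec

Summing Sᵢαᵢ: 1.342 + 5.562 + 6.820 + 60.390 → A = 74.114 sabins.
Volume V = 8.6 × 7.8 × 3.3 = 221.364 m³.
RT60 = 0.161 · V / A = 0.161 × 221.364 / 74.114 = 0.48 s.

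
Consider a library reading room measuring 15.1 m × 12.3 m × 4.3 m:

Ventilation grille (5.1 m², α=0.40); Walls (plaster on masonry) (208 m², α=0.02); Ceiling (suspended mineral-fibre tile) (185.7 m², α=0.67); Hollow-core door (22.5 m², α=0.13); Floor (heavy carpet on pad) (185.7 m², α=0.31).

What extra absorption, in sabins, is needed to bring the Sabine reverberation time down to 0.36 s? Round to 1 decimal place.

Equivalent absorption area: A₁ = 5.1×0.40 + 208×0.02 + 185.7×0.67 + 22.5×0.13 + 185.7×0.31 = 191.111 m².
Target A₂ = 0.161·798.639/0.36 = 357.169 sabins (V = 798.639 m³).
ΔA = A₂ − A₁ = 357.169 − 191.111 = 166.1 sabins.

166.1 sabins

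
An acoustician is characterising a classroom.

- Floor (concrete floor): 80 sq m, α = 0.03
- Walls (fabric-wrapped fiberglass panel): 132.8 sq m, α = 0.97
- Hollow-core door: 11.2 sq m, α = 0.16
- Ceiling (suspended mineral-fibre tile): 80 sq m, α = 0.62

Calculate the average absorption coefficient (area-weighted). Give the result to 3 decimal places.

0.601

Total surface area S = 304.0 sq m.
A = 80*0.03 + 132.8*0.97 + 11.2*0.16 + 80*0.62 = 182.608 sabins.
ᾱ = A/S = 0.601.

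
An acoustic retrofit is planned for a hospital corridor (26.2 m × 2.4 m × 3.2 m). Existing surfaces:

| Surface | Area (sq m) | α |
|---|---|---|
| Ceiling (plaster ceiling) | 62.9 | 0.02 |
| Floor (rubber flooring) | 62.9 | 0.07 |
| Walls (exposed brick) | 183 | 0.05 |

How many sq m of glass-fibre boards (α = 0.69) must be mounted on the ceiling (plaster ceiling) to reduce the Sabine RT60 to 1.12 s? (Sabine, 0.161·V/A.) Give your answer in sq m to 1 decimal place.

21.1

Total absorption A₁ = 62.9·0.02 + 62.9·0.07 + 183·0.05
  = 1.258 + 4.403 + 9.150 = 14.811 sq m sabins.
V = 201.216 m³. Target absorption A₂ = 0.161 × 201.216 / 1.12 = 28.925 sabins.
Absorption to add: 28.925 − 14.811 = 14.114 sabins.
Each sq m of panel replacing the ceiling (plaster ceiling) adds (0.69 − 0.02) = 0.67 sabins.
Area = ΔA/Δα = 14.114/0.67 = 21.1 sq m.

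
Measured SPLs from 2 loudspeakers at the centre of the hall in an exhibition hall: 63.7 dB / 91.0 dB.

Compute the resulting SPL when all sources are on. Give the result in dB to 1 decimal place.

91.0 dB

Σ 10^(Lᵢ/10) = 1.261e+09.
Combined level = 10 log₁₀(1.261e+09) = 91.0 dB.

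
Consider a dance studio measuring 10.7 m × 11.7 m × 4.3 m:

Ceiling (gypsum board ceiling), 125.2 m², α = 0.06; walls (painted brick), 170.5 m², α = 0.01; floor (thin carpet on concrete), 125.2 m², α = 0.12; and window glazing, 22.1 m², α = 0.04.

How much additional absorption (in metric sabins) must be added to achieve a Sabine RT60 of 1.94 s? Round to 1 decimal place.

19.5 sabins

Equivalent absorption area: A₁ = 125.2*0.06 + 170.5*0.01 + 125.2*0.12 + 22.1*0.04 = 25.125 m².
V = 538.317 m³. Required absorption A₂ = 0.161 × 538.317 / 1.94 = 44.675 sabins.
ΔA = A₂ − A₁ = 44.675 − 25.125 = 19.5 sabins.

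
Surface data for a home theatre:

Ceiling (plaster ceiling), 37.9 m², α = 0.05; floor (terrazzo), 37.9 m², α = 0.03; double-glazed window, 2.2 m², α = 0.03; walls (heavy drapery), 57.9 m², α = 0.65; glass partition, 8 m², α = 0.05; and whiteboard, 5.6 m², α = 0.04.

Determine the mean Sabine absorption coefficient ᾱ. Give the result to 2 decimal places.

0.28

S = Σ Sᵢ = 37.9 + 37.9 + 2.2 + 57.9 + 8 + 5.6 = 149.5 m².
A = 37.9×0.05 + 37.9×0.03 + 2.2×0.03 + 57.9×0.65 + 8×0.05 + 5.6×0.04 = 41.357 sabins.
ᾱ = A/S = 0.28.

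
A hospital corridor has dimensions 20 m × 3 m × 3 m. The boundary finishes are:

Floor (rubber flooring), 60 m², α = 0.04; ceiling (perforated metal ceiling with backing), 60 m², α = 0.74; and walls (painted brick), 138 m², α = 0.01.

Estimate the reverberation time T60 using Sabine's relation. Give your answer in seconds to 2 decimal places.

Equivalent absorption area: A = 60×0.04 + 60×0.74 + 138×0.01 = 48.180 m².
Volume V = 20 × 3 × 3 = 180 m³.
T = 0.161 V/A = 0.161·180/48.180 = 0.60 s.

0.60 seconds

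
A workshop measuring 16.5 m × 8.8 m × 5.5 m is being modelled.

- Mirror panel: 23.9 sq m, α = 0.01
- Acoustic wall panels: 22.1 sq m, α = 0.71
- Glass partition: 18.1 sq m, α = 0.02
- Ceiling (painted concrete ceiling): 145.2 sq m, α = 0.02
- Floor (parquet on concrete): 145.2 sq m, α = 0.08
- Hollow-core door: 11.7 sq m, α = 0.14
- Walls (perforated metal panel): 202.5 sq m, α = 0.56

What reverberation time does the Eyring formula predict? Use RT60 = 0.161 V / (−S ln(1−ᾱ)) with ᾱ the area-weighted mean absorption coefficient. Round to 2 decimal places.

S = Σ Sᵢ = 568.7 sq m.
Absorption A = 23.9·0.01 + 22.1·0.71 + 18.1·0.02 + 145.2·0.02 + 145.2·0.08 + 11.7·0.14 + 202.5·0.56 = 145.850 sabins.
ᾱ = 145.850 / 568.7 = 0.2565.
Eyring denominator: −S ln(1−ᾱ) = 168.555.
V = 16.5 × 8.8 × 5.5 = 798.6 m³.
T = 0.161·V/[−S·ln(1−ᾱ)] = 0.161·798.6/168.555 = 0.76 s.

0.76 sec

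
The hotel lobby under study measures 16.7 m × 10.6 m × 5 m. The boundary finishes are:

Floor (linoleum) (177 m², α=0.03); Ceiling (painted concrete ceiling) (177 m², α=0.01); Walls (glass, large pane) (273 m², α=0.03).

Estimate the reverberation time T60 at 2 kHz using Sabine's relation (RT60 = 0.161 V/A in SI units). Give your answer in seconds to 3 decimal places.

9.332 s

A = Σ Sᵢαᵢ = 177×0.03 + 177×0.01 + 273×0.03 = 15.270 sabins.
V = 16.7·10.6·5 = 885.1 m³.
T = 0.161 V/A = 0.161·885.1/15.270 = 9.332 s.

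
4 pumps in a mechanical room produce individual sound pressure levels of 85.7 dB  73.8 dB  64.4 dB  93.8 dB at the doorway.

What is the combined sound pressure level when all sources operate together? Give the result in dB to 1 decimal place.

Σ 10^(Lᵢ/10) = 2.797e+09.
Back to dB: 10·log₁₀ Σ = 94.5 dB.

94.5 dB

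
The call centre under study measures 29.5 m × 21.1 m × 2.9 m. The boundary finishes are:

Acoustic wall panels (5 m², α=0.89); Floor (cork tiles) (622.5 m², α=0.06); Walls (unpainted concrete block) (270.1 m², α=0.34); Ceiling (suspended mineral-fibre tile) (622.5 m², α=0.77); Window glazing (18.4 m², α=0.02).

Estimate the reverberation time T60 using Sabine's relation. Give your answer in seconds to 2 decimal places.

0.47 s

Equivalent absorption area: A = 5·0.89 + 622.5·0.06 + 270.1·0.34 + 622.5·0.77 + 18.4·0.02 = 613.327 m².
Room volume: 1805.105 m³.
RT60 = 0.161 · V / A = 0.161 × 1805.105 / 613.327 = 0.47 s.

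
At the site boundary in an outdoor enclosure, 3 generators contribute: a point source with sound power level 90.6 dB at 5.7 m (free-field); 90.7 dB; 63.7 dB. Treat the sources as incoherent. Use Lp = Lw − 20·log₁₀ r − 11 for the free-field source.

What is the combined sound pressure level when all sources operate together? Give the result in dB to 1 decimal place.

Source at 5.7 m: Lp = 90.6 − 20·log₁₀(5.7) − 11 = 64.5 dB.
Σ 10^(Lᵢ/10) = 1.18e+09.
L_total = 10·log₁₀(1.18e+09) = 90.7 dB.

90.7 dB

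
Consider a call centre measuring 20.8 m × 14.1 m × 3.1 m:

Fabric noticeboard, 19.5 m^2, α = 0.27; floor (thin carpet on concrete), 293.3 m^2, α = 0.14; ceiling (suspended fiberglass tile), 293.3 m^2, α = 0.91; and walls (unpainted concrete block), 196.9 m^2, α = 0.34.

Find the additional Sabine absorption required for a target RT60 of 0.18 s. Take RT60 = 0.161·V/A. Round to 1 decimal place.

A₁ = Σ Sᵢαᵢ = 19.5*0.27 + 293.3*0.14 + 293.3*0.91 + 196.9*0.34 = 380.176 sabins.
For T = 0.18 s, need A₂ = 0.161·V/T = 0.161·909.168/0.18 = 813.200 sabins.
Shortfall: 813.200 − 380.176 = 433.0 sabins.

433.0 sabins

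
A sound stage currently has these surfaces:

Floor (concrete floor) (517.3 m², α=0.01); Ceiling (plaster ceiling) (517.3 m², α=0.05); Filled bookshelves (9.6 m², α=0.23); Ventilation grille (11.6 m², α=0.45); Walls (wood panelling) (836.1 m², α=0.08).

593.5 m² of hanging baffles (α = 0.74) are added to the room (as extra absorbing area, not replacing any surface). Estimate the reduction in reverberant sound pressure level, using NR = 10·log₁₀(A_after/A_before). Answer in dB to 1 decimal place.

7.1 dB

Equivalent absorption area: A_before = 517.3*0.01 + 517.3*0.05 + 9.6*0.23 + 11.6*0.45 + 836.1*0.08 = 105.354 m².
Treatment contributes 593.5·0.74 = 439.190 sabins.
New total A_after = 544.544 sabins.
Reduction = 10 log₁₀(A_after/A_before) = 10 log₁₀(5.1687) = 7.1 dB.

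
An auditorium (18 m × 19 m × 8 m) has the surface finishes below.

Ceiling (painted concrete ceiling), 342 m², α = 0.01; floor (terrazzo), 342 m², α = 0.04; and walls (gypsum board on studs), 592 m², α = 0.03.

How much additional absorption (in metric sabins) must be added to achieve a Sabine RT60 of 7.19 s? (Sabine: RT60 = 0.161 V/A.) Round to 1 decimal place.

26.4 sabins

A₁ = Σ Sᵢαᵢ = 342·0.01 + 342·0.04 + 592·0.03 = 34.860 sabins.
Target A₂ = 0.161·2736/7.19 = 61.265 sabins (V = 2736 m³).
ΔA = A₂ − A₁ = 61.265 − 34.860 = 26.4 sabins.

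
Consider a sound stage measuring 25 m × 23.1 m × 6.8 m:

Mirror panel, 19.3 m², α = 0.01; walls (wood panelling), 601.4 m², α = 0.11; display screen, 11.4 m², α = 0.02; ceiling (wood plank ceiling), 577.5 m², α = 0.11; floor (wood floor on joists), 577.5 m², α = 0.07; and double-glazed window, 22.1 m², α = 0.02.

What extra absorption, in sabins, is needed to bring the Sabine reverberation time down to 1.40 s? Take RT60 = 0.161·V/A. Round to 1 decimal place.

280.6 sabins

A₁ = Σ Sᵢαᵢ = 19.3*0.01 + 601.4*0.11 + 11.4*0.02 + 577.5*0.11 + 577.5*0.07 + 22.1*0.02 = 170.967 sabins.
For T = 1.40 s, need A₂ = 0.161·V/T = 0.161·3927/1.40 = 451.605 sabins.
ΔA = A₂ − A₁ = 451.605 − 170.967 = 280.6 sabins.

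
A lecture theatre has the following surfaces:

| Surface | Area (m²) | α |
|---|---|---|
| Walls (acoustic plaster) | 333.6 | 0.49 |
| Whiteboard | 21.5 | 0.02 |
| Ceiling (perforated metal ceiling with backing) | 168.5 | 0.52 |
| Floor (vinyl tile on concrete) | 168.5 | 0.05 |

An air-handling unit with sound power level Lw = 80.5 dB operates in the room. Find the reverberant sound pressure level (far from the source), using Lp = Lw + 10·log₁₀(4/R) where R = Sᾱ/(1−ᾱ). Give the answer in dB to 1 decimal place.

60.3 dB

A = 259.939 sabins; S = 692.1 m².
ᾱ = 259.939/692.1 = 0.3756; R = Sᾱ/(1−ᾱ) = 259.939/(1−0.3756) = 416.302 m².
Lp = Lw + 10 log₁₀(4/R) = 80.5 -20.17 = 60.3 dB.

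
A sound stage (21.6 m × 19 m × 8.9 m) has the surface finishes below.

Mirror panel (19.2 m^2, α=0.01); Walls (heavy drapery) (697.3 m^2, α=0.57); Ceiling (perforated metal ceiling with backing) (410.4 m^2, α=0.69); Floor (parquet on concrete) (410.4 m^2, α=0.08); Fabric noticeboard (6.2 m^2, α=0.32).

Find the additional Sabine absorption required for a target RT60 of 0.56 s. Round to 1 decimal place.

334.5 sabins

A₁ = Σ Sᵢαᵢ = 19.2×0.01 + 697.3×0.57 + 410.4×0.69 + 410.4×0.08 + 6.2×0.32 = 715.645 sabins.
For T = 0.56 s, need A₂ = 0.161·V/T = 0.161·3652.56/0.56 = 1050.111 sabins.
Shortfall: 1050.111 − 715.645 = 334.5 sabins.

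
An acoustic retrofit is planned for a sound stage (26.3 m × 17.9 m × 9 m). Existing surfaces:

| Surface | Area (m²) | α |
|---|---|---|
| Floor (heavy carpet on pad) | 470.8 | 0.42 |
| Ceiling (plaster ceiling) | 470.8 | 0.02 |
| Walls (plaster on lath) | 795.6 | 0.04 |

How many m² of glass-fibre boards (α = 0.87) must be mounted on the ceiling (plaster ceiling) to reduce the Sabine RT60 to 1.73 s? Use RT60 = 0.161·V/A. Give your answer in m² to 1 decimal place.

182.7

Equivalent absorption area: A₁ = 470.8*0.42 + 470.8*0.02 + 795.6*0.04 = 238.976 m².
V = 4236.93 m³. Target absorption A₂ = 0.161 × 4236.93 / 1.73 = 394.304 sabins.
ΔA needed = 394.304 − 238.976 = 155.328 sabins.
Net gain per m²: Δα = 0.87 − 0.02 = 0.85.
Panel area = 155.328 / 0.85 = 182.7 m².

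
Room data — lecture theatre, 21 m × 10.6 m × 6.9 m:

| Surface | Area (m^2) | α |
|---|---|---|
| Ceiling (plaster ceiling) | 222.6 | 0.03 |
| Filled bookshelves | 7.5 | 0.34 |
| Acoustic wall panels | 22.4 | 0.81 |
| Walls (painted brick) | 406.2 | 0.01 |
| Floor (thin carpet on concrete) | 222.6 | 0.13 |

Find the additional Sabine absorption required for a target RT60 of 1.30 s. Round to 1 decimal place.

Total absorption A₁ = 222.6*0.03 + 7.5*0.34 + 22.4*0.81 + 406.2*0.01 + 222.6*0.13
  = 6.678 + 2.550 + 18.144 + 4.062 + 28.938 = 60.372 m^2 sabins.
V = 1535.94 m³. Required absorption A₂ = 0.161 × 1535.94 / 1.30 = 190.220 sabins.
ΔA = A₂ − A₁ = 190.220 − 60.372 = 129.8 sabins.

129.8 sabins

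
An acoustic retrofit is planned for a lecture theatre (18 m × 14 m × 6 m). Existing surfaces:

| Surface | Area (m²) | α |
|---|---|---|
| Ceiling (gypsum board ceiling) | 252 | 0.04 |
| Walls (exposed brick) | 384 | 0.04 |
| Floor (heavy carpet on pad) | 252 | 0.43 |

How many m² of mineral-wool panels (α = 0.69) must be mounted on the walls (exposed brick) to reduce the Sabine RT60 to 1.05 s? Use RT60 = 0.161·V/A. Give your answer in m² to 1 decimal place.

150.8

Summing Sᵢαᵢ: 10.080 + 15.360 + 108.360 → A₁ = 133.800 sabins.
Required A₂ = 0.161·1512/1.05 = 231.840 sabins.
Absorption to add: 231.840 − 133.800 = 98.040 sabins.
Each m² of panel replacing the walls (exposed brick) adds (0.69 − 0.04) = 0.65 sabins.
Area = ΔA/Δα = 98.040/0.65 = 150.8 m².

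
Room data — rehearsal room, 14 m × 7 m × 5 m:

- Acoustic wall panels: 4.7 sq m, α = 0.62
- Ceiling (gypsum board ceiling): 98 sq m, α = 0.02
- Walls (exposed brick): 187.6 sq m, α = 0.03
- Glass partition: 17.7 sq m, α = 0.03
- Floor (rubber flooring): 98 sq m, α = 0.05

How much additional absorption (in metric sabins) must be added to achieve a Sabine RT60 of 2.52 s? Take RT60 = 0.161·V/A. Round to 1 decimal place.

Equivalent absorption area: A₁ = 4.7×0.62 + 98×0.02 + 187.6×0.03 + 17.7×0.03 + 98×0.05 = 15.933 sq m.
Target A₂ = 0.161·490/2.52 = 31.306 sabins (V = 490 m³).
Shortfall: 31.306 − 15.933 = 15.4 sabins.

15.4 sabins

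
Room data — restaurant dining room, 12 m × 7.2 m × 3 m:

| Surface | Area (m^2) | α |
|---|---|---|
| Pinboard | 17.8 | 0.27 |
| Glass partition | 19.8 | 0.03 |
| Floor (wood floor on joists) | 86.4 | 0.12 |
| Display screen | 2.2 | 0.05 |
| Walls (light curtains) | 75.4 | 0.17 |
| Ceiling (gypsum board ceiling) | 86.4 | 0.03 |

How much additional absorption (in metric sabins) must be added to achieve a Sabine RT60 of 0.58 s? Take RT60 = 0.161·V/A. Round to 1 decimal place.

40.7 sabins

Equivalent absorption area: A₁ = 17.8*0.27 + 19.8*0.03 + 86.4*0.12 + 2.2*0.05 + 75.4*0.17 + 86.4*0.03 = 31.288 m^2.
For T = 0.58 s, need A₂ = 0.161·V/T = 0.161·259.2/0.58 = 71.950 sabins.
ΔA = A₂ − A₁ = 71.950 − 31.288 = 40.7 sabins.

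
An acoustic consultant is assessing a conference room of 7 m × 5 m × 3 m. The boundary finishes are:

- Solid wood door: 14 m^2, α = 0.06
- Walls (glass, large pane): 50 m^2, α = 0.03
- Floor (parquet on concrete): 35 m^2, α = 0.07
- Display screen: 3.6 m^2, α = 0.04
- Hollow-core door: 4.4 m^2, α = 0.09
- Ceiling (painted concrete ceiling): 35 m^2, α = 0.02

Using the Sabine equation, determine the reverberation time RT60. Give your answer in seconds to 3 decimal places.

A = Σ Sᵢαᵢ = 14·0.06 + 50·0.03 + 35·0.07 + 3.6·0.04 + 4.4·0.09 + 35·0.02 = 6.030 sabins.
Volume V = 7 × 5 × 3 = 105 m³.
Sabine: RT60 = 0.161 × 105 / 6.030 = 2.803 s.

2.803 seconds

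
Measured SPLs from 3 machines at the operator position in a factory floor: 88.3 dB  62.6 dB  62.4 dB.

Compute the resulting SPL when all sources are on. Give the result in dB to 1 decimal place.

88.3 dB

Sum in the linear (power) domain: Σ 10^(Lᵢ/10) = 10^(88.3/10) + 10^(62.6/10) + 10^(62.4/10) = 6.796e+08.
Combined level = 10 log₁₀(6.796e+08) = 88.3 dB.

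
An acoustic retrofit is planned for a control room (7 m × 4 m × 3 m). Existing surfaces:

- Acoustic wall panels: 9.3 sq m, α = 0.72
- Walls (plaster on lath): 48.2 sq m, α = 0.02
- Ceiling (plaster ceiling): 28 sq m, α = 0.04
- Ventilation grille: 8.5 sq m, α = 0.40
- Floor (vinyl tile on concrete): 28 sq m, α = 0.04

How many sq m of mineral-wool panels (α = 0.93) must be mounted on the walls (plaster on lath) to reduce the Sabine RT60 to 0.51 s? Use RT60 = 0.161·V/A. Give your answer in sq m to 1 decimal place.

14.5

Equivalent absorption area: A₁ = 9.3*0.72 + 48.2*0.02 + 28*0.04 + 8.5*0.40 + 28*0.04 = 13.300 sq m.
V = 84 m³. Target absorption A₂ = 0.161 × 84 / 0.51 = 26.518 sabins.
ΔA needed = 26.518 − 13.300 = 13.218 sabins.
Each sq m of panel replacing the walls (plaster on lath) adds (0.93 − 0.02) = 0.91 sabins.
Area = ΔA/Δα = 13.218/0.91 = 14.5 sq m.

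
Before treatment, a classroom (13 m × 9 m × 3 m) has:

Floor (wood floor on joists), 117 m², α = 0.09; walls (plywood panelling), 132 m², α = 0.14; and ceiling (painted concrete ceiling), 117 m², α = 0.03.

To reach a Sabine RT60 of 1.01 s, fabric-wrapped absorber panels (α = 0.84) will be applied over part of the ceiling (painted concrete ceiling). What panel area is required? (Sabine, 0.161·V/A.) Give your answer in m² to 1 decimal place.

Equivalent absorption area: A₁ = 117·0.09 + 132·0.14 + 117·0.03 = 32.520 m².
Required A₂ = 0.161·351/1.01 = 55.951 sabins.
ΔA needed = 55.951 − 32.520 = 23.431 sabins.
Each m² of panel replacing the ceiling (painted concrete ceiling) adds (0.84 − 0.03) = 0.81 sabins.
Panel area = 23.431 / 0.81 = 28.9 m².

28.9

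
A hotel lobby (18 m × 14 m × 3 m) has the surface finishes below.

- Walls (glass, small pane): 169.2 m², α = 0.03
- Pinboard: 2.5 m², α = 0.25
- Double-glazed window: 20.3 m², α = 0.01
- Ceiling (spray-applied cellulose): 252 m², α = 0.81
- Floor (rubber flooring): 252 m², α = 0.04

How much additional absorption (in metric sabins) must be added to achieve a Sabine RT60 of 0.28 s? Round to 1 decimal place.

214.6 sabins

Summing Sᵢαᵢ: 5.076 + 0.625 + 0.203 + 204.120 + 10.080 → A₁ = 220.104 sabins.
Target A₂ = 0.161·756/0.28 = 434.700 sabins (V = 756 m³).
ΔA = A₂ − A₁ = 434.700 − 220.104 = 214.6 sabins.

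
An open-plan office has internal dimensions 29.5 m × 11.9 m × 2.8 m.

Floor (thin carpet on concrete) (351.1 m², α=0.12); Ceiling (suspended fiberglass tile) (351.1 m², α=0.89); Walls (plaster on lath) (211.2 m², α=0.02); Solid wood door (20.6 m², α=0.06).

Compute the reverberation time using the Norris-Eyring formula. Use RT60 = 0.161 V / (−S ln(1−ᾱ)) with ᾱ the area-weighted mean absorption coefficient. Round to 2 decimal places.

S = Σ Sᵢ = 934.0 m².
Σ(Sᵢαᵢ) = 351.1·0.12 + 351.1·0.89 + 211.2·0.02 + 20.6·0.06 = 360.071.
Mean coefficient ᾱ = A/S = 0.3855.
−S·ln(1−ᾱ) = −934.0 × ln(1 − 0.3855) = 454.808.
V = 29.5 × 11.9 × 2.8 = 982.94 m³.
RT60 = 0.161 × 982.94 / 454.808 = 0.35 s.

0.35 sec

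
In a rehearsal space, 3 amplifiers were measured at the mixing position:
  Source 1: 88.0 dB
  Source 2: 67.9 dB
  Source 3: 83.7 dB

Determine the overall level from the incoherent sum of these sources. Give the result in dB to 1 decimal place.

Sum in the linear (power) domain: Σ 10^(Lᵢ/10) = 10^(88.0/10) + 10^(67.9/10) + 10^(83.7/10) = 8.715e+08.
Combined level = 10 log₁₀(8.715e+08) = 89.4 dB.

89.4 dB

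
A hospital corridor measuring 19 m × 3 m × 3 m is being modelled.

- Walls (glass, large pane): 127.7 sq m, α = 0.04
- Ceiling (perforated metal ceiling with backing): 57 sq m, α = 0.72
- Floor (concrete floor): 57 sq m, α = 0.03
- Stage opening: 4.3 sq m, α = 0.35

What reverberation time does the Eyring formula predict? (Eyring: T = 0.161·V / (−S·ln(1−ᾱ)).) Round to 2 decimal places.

0.50 sec

S = Σ Sᵢ = 246.0 sq m.
Absorption A = 127.7·0.04 + 57·0.72 + 57·0.03 + 4.3·0.35 = 49.363 sabins.
ᾱ = 49.363 / 246.0 = 0.2007.
−S·ln(1−ᾱ) = −246.0 × ln(1 − 0.2007) = 55.109.
V = 19 × 3 × 3 = 171 m³.
RT60 = 0.161 × 171 / 55.109 = 0.50 s.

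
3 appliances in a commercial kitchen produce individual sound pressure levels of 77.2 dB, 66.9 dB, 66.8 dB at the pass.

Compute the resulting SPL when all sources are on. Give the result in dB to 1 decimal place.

Converting to relative power and adding: 10^(77.2/10) + 10^(66.9/10) + 10^(66.8/10) = 6.216e+07.
Combined level = 10 log₁₀(6.216e+07) = 77.9 dB.

77.9 dB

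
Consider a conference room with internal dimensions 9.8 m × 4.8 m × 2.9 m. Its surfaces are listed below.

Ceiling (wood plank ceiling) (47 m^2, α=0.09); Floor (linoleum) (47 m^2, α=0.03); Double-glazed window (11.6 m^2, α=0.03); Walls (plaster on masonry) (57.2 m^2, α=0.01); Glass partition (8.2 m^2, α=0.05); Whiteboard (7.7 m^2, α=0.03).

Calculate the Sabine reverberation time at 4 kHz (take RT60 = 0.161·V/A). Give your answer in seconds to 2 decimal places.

A = Σ Sᵢαᵢ = 47×0.09 + 47×0.03 + 11.6×0.03 + 57.2×0.01 + 8.2×0.05 + 7.7×0.03 = 7.201 sabins.
V = 9.8·4.8·2.9 = 136.416 m³.
Sabine: RT60 = 0.161 × 136.416 / 7.201 = 3.05 s.

3.05 seconds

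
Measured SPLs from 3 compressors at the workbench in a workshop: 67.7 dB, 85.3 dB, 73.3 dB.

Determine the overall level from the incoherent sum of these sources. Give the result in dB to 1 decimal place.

85.6 dB

Σ 10^(Lᵢ/10) = 3.661e+08.
Back to dB: 10·log₁₀ Σ = 85.6 dB.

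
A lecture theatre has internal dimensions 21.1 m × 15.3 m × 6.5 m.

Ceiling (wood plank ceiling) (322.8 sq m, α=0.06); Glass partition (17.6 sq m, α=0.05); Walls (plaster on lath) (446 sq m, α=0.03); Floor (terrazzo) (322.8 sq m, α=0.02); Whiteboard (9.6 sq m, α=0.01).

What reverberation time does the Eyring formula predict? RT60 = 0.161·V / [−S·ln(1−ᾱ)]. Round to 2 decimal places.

8.26 s

Total surface area S = 322.8 + 17.6 + 446 + 322.8 + 9.6 = 1118.8 sq m.
Σ(Sᵢαᵢ) = 322.8·0.06 + 17.6·0.05 + 446·0.03 + 322.8·0.02 + 9.6·0.01 = 40.180.
Mean coefficient ᾱ = A/S = 0.0359.
Eyring denominator: −S ln(1−ᾱ) = 40.904.
V = 21.1 × 15.3 × 6.5 = 2098.395 m³.
RT60 = 0.161 × 2098.395 / 40.904 = 8.26 s.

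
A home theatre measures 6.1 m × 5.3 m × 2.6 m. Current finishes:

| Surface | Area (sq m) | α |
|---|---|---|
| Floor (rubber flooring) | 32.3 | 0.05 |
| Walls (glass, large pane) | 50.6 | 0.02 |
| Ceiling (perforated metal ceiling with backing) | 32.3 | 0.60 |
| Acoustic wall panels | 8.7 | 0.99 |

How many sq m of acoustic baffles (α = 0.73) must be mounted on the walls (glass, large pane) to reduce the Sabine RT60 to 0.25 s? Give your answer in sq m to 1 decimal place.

A₁ = Σ Sᵢαᵢ = 32.3×0.05 + 50.6×0.02 + 32.3×0.60 + 8.7×0.99 = 30.620 sabins.
Required A₂ = 0.161·84.058/0.25 = 54.133 sabins.
Absorption to add: 54.133 − 30.620 = 23.513 sabins.
Net gain per sq m: Δα = 0.73 − 0.02 = 0.71.
Area = ΔA/Δα = 23.513/0.71 = 33.1 sq m.

33.1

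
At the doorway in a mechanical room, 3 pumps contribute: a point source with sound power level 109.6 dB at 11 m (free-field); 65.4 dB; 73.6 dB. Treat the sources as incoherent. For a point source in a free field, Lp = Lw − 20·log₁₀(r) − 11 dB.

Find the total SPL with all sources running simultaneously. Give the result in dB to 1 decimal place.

79.4 dB

Source at 11 m: Lp = 109.6 − 20·log₁₀(11) − 11 = 77.8 dB.
Converting to relative power and adding: 10^(77.8/10) + 10^(65.4/10) + 10^(73.6/10) = 8.663e+07.
L_total = 10·log₁₀(8.663e+07) = 79.4 dB.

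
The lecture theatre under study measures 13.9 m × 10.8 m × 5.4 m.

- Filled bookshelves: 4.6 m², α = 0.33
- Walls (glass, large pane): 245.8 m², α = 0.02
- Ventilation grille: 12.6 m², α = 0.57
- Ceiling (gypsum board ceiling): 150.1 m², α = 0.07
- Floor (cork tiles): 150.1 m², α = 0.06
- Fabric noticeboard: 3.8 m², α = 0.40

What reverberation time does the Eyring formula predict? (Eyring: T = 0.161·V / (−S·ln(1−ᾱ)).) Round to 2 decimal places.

3.65 sec

Total surface area S = 4.6 + 245.8 + 12.6 + 150.1 + 150.1 + 3.8 = 567.0 m².
Absorption A = 4.6·0.33 + 245.8·0.02 + 12.6·0.57 + 150.1·0.07 + 150.1·0.06 + 3.8·0.40 = 34.649 sabins.
Mean coefficient ᾱ = A/S = 0.0611.
Eyring denominator: −S ln(1−ᾱ) = 35.747.
V = 13.9 × 10.8 × 5.4 = 810.648 m³.
T = 0.161·V/[−S·ln(1−ᾱ)] = 0.161·810.648/35.747 = 3.65 s.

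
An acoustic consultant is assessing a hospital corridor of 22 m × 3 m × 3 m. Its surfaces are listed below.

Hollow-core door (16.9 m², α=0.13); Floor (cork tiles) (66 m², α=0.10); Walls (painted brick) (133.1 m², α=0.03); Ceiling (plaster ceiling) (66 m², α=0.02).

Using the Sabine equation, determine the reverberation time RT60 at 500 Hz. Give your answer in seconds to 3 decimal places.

A = Σ Sᵢαᵢ = 16.9*0.13 + 66*0.10 + 133.1*0.03 + 66*0.02 = 14.110 sabins.
V = 22·3·3 = 198 m³.
T = 0.161 V/A = 0.161·198/14.110 = 2.259 s.

2.259 sec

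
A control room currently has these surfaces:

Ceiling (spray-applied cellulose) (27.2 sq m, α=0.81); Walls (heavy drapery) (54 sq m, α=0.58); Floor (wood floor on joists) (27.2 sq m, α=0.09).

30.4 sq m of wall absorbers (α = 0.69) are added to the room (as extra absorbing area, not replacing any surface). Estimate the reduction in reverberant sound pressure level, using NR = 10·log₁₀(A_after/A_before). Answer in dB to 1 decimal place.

1.4 dB

Summing Sᵢαᵢ: 22.032 + 31.320 + 2.448 → A_before = 55.800 sabins.
Added absorption = 30.4 × 0.69 = 20.976 sabins.
New total A_after = 76.776 sabins.
Reduction = 10 log₁₀(A_after/A_before) = 10 log₁₀(1.3759) = 1.4 dB.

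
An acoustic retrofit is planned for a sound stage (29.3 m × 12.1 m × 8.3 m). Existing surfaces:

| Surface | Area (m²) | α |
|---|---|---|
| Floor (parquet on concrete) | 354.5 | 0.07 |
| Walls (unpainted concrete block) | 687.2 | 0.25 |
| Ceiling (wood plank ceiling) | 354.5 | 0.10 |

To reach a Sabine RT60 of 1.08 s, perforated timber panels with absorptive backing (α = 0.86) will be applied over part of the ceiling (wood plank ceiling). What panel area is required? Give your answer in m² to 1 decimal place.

Equivalent absorption area: A₁ = 354.5×0.07 + 687.2×0.25 + 354.5×0.10 = 232.065 m².
V = 2942.599 m³. Target absorption A₂ = 0.161 × 2942.599 / 1.08 = 438.665 sabins.
Absorption to add: 438.665 − 232.065 = 206.600 sabins.
Net gain per m²: Δα = 0.86 − 0.10 = 0.76.
Panel area = 206.600 / 0.76 = 271.8 m².

271.8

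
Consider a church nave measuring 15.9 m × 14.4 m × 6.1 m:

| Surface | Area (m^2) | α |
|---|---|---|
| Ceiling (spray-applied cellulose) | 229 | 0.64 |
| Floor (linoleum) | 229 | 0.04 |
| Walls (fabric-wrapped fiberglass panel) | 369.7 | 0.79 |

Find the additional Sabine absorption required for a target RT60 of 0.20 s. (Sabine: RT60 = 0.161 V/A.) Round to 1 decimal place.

Total absorption A₁ = 229×0.64 + 229×0.04 + 369.7×0.79
  = 146.560 + 9.160 + 292.063 = 447.783 m^2 sabins.
Target A₂ = 0.161·1396.656/0.20 = 1124.308 sabins (V = 1396.656 m³).
Additional absorption ΔA = 1124.308 − 447.783 = 676.5 sabins.

676.5 sabins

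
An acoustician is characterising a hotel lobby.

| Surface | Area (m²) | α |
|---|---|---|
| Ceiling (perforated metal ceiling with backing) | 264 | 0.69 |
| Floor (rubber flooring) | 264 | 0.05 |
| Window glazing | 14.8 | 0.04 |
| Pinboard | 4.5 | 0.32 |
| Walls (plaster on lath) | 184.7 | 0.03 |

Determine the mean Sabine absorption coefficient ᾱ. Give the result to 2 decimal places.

0.28

Total surface area S = 732.0 m².
A = 264*0.69 + 264*0.05 + 14.8*0.04 + 4.5*0.32 + 184.7*0.03 = 202.933 sabins.
ᾱ = 202.933 / 732.0 = 0.28.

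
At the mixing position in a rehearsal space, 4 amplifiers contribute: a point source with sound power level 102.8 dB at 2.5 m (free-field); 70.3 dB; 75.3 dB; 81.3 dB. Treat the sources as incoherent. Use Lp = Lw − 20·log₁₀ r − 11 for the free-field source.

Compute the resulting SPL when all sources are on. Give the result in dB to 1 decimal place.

Source at 2.5 m: Lp = 102.8 − 20·log₁₀(2.5) − 11 = 83.8 dB.
Sum in the linear (power) domain: Σ 10^(Lᵢ/10) = 10^(83.8/10) + 10^(70.3/10) + 10^(75.3/10) + 10^(81.3/10) = 4.194e+08.
Back to dB: 10·log₁₀ Σ = 86.2 dB.

86.2 dB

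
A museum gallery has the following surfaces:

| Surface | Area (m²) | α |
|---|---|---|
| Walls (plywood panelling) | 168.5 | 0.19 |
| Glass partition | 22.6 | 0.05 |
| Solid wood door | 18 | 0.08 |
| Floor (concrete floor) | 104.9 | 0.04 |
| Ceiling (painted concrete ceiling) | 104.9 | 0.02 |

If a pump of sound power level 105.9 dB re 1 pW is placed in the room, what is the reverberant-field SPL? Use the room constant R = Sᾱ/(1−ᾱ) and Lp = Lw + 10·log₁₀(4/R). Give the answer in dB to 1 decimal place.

95.4 dB

Σ(Sᵢαᵢ) = 168.5×0.19 + 22.6×0.05 + 18×0.08 + 104.9×0.04 + 104.9×0.02 = 40.879; total area S = 418.9 m².
ᾱ = 40.879/418.9 = 0.0976; R = Sᾱ/(1−ᾱ) = 40.879/(1−0.0976) = 45.300 m².
Lp = 105.9 + 10·log₁₀(4/45.300) = 105.9 + (-10.54) = 95.4 dB.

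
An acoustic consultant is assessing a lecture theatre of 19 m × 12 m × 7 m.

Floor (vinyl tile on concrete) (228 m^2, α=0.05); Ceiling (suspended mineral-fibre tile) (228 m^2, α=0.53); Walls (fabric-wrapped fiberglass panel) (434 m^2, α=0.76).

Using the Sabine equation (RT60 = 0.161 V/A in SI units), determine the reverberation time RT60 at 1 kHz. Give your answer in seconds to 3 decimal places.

0.556 seconds

Total absorption A = 228*0.05 + 228*0.53 + 434*0.76
  = 11.400 + 120.840 + 329.840 = 462.080 m^2 sabins.
Volume V = 19 × 12 × 7 = 1596 m³.
Sabine: RT60 = 0.161 × 1596 / 462.080 = 0.556 s.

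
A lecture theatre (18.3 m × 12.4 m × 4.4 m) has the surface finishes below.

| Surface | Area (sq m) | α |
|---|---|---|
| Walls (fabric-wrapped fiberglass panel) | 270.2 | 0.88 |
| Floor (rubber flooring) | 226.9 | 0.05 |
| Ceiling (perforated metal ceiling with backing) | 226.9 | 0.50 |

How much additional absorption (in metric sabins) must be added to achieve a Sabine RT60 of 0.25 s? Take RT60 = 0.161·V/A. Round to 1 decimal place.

Summing Sᵢαᵢ: 237.776 + 11.345 + 113.450 → A₁ = 362.571 sabins.
Target A₂ = 0.161·998.448/0.25 = 643.001 sabins (V = 998.448 m³).
Shortfall: 643.001 − 362.571 = 280.4 sabins.

280.4 sabins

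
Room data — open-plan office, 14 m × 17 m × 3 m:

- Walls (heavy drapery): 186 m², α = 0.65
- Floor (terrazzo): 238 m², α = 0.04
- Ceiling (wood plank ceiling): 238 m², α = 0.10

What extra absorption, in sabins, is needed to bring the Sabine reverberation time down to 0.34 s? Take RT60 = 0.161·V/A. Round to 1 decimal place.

183.9 sabins

Summing Sᵢαᵢ: 120.900 + 9.520 + 23.800 → A₁ = 154.220 sabins.
Target A₂ = 0.161·714/0.34 = 338.100 sabins (V = 714 m³).
ΔA = A₂ − A₁ = 338.100 − 154.220 = 183.9 sabins.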